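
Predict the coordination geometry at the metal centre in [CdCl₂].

linear

Ligand charges: each chloride is −1. With an overall charge of 0 the cadmium centre must be in the +2 oxidation state.
Group 12 minus oxidation state 2 gives a d¹⁰ configuration.
With 2 monodentate ligands the coordination number is 2.
A d¹⁰ ion with only two ligands adopts a linear arrangement (sp hybridisation; no CFSE preference).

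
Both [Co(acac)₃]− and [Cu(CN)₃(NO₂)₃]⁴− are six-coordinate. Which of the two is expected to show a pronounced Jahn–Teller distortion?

[Cu(CN)₃(NO₂)₃]⁴−

[Co(acac)₃]−: Ligand charges: each acetylacetonate is −1. With an overall charge of −1 the cobalt centre must be in the +2 oxidation state. Cobalt is a group-9 element; Co(II) is therefore d⁷. Acetylacetonate is a weak-field ligand for a first-row metal, so the complex is high-spin. The d⁷ configuration leaves the e_g set evenly filled (or empty) — no strong Jahn–Teller driving force.
[Cu(CN)₃(NO₂)₃]⁴−: Ligand charges: each cyanide is −1; each nitro (N-bound nitrite) is −1. With an overall charge of −4 the copper centre must be in the +2 oxidation state. Copper is a group-11 element; Cu(II) is therefore d⁹. The t₂g⁶e_g³ configuration has an unevenly filled e_g set; the Jahn–Teller theorem predicts a tetragonal distortion (typically axial elongation) to lift the degeneracy.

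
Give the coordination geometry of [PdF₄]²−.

Each fluoride is −1; balancing the −2 overall charge requires Pd(II).
Group 10 minus oxidation state 2 gives a d⁸ configuration.
With 4 monodentate ligands the coordination number is 4.
A 4d d⁸ ion has a large crystal-field splitting; square planar leaves the high-energy d_{x²−y²} orbital empty and maximises CFSE.

square planar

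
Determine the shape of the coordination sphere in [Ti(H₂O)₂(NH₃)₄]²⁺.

Water is neutral; ammonia is neutral; balancing the +2 overall charge requires Ti(II).
Titanium is a group-4 element; Ti(II) is therefore d².
With 6 monodentate ligands the coordination number is 6.
Six donors around a single metal centre give an octahedral coordination sphere.

octahedral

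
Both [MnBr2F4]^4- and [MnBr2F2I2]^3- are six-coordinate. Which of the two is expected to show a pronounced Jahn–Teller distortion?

[MnBr2F4]^4-: Each bromide is −1; each fluoride is −1; balancing the −4 overall charge requires Mn(II). Manganese is a group-7 element; Mn(II) is therefore d⁵. Bromide and fluoride are weak-field ligands for a first-row metal, so the complex is high-spin. The d⁵ configuration leaves the e_g set evenly filled (or empty) — no strong Jahn–Teller driving force.
[MnBr2F2I2]^3-: Ligand charges: each bromide is −1; each fluoride is −1; each iodide is −1. With an overall charge of −3 the manganese centre must be in the +3 oxidation state. Group 7 minus oxidation state 3 gives a d⁴ configuration. Bromide, fluoride, and iodide are weak-field ligands for a first-row metal, so the complex is high-spin. The t₂g³e_g¹ (high-spin) configuration has an unevenly filled e_g set; the Jahn–Teller theorem predicts a tetragonal distortion (typically axial elongation) to lift the degeneracy.

[MnBr2F2I2]^3-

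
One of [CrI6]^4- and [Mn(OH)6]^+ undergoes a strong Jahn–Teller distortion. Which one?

[CrI6]^4-

[CrI6]^4-: Each iodide is −1; balancing the −4 overall charge requires Cr(II). Group 6 minus oxidation state 2 gives a d⁴ configuration. Iodide is a weak-field ligand for a first-row metal, so the complex is high-spin. The t₂g³e_g¹ (high-spin) configuration has an unevenly filled e_g set; the Jahn–Teller theorem predicts a tetragonal distortion (typically axial elongation) to lift the degeneracy.
[Mn(OH)6]^+: Each hydroxide is −1; balancing the +1 overall charge requires Mn(VII). Manganese is a group-7 element; Mn(VII) is therefore d⁰. The d⁰ configuration leaves the e_g set evenly filled (or empty) — no strong Jahn–Teller driving force.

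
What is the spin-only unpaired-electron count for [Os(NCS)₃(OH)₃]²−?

2 unpaired electrons

Summing ligand charges against the −2 overall charge gives an oxidation state of +4 for osmium.
Osmium is a group-8 element; Os(IV) is therefore d⁴.
The spin state decides the count: a 5d ion has a large Δₒ and is invariably low-spin.
An octahedral low-spin d⁴ ion is t₂g⁴e_g⁰, giving 2 unpaired electrons.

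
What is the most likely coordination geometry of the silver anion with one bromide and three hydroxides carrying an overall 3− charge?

tetrahedral

Each bromide is −1; each hydroxide is −1; balancing the −3 overall charge requires Ag(I).
Silver is a group-11 element; Ag(I) is therefore d¹⁰.
With 4 monodentate ligands the coordination number is 4.
A d¹⁰ ion has no crystal-field stabilisation preference between square planar and tetrahedral, so four ligands adopt the sterically favoured tetrahedral geometry.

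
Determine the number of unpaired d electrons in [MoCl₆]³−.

3

Each chloride is −1; balancing the −3 overall charge requires Mo(III).
Group 6 minus oxidation state 3 gives a d³ configuration.
In an octahedral field the d³ configuration is t₂g³e_g⁰ (only one arrangement possible), giving 3 unpaired electrons.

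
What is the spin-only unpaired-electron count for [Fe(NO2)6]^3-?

Summing ligand charges against the −3 overall charge gives an oxidation state of +3 for iron.
Group 8 minus oxidation state 3 gives a d⁵ configuration.
The spin state decides the count: Nitro (N-bound nitrite) is a strong-field ligand (high in the spectrochemical series) for a first-row metal, so the complex is low-spin.
An octahedral low-spin d⁵ ion is t₂g⁵e_g⁰, giving 1 unpaired electron.

1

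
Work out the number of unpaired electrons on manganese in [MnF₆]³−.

4 unpaired electrons

Summing ligand charges against the −3 overall charge gives an oxidation state of +3 for manganese.
Group 7 minus oxidation state 3 gives a d⁴ configuration.
The spin state decides the count: Fluoride is a weak-field ligand for a first-row metal, so the complex is high-spin.
An octahedral high-spin d⁴ ion is t₂g³e_g¹, giving 4 unpaired electrons.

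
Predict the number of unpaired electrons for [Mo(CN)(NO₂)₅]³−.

3

Summing ligand charges against the −3 overall charge gives an oxidation state of +3 for molybdenum.
Mo sits in group 6, so the d-electron count is 6 − 3 = 3.
In an octahedral field the d³ configuration is t₂g³e_g⁰ (only one arrangement possible), giving 3 unpaired electrons.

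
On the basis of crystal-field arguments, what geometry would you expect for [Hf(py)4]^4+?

tetrahedral

Ligand charges: pyridine is neutral. With an overall charge of +4 the hafnium centre must be in the +4 oxidation state.
Hafnium is a group-4 element; Hf(IV) is therefore d⁰.
Coordination number: 4.
A d⁰ ion has no crystal-field stabilisation preference between square planar and tetrahedral, so four ligands adopt the sterically favoured tetrahedral geometry.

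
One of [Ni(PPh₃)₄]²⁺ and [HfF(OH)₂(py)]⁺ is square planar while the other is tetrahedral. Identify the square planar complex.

[Ni(PPh₃)₄]²⁺

For [Ni(PPh₃)₄]²⁺: Triphenylphosphine is neutral; balancing the +2 overall charge requires Ni(II). Ni sits in group 10, so the d-electron count is 10 − 2 = 8. Triphenylphosphine is a strong-field ligand (high in the spectrochemical series). A 3d d⁸ ion with strong-field ligands gains enough CFSE to favour square planar over tetrahedral. → square planar.
For [HfF(OH)₂(py)]⁺: Summing ligand charges against the +1 overall charge gives an oxidation state of +4 for hafnium. Hafnium is a group-4 element; Hf(IV) is therefore d⁰. A d⁰ ion has no crystal-field stabilisation preference between square planar and tetrahedral, so four ligands adopt the sterically favoured tetrahedral geometry. → tetrahedral.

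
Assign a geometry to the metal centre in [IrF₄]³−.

square planar

Summing ligand charges against the −3 overall charge gives an oxidation state of +1 for iridium.
Ir sits in group 9, so the d-electron count is 9 − 1 = 8.
Coordination number: 4.
A 5d d⁸ ion has a large crystal-field splitting; square planar leaves the high-energy d_{x²−y²} orbital empty and maximises CFSE.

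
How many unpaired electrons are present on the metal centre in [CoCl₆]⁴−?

3 unpaired electrons

Summing ligand charges against the −4 overall charge gives an oxidation state of +2 for cobalt.
Group 9 minus oxidation state 2 gives a d⁷ configuration.
The spin state decides the count: Chloride is a weak-field ligand for a first-row metal, so the complex is high-spin.
An octahedral high-spin d⁷ ion is t₂g⁵e_g², giving 3 unpaired electrons.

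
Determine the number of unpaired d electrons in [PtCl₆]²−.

Summing ligand charges against the −2 overall charge gives an oxidation state of +4 for platinum.
Group 10 minus oxidation state 4 gives a d⁶ configuration.
The spin state decides the count: a 5d ion has a large Δₒ and is invariably low-spin.
An octahedral low-spin d⁶ ion is t₂g⁶e_g⁰, giving 0 unpaired electrons.

0 unpaired electrons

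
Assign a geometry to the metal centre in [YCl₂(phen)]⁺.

Ligand charges: each chloride is −1; 1,10-phenanthroline is neutral. With an overall charge of +1 the yttrium centre must be in the +3 oxidation state.
Group 3 minus oxidation state 3 gives a d⁰ configuration.
Counting donor atoms: 2×chloride (monodentate) → 2 donors; 1×1,10-phenanthroline (bidentate) → 2 donors. Coordination number = 4.
A d⁰ ion has no crystal-field stabilisation preference between square planar and tetrahedral, so four ligands adopt the sterically favoured tetrahedral geometry.

tetrahedral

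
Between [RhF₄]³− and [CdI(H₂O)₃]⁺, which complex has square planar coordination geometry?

For [RhF₄]³−: Each fluoride is −1; balancing the −3 overall charge requires Rh(I). Rh sits in group 9, so the d-electron count is 9 − 1 = 8. A 4d d⁸ ion has a large crystal-field splitting; square planar leaves the high-energy d_{x²−y²} orbital empty and maximises CFSE. → square planar.
For [CdI(H₂O)₃]⁺: Ligand charges: each iodide is −1; water is neutral. With an overall charge of +1 the cadmium centre must be in the +2 oxidation state. Cd sits in group 12, so the d-electron count is 12 − 2 = 10. A d¹⁰ ion has no crystal-field stabilisation preference between square planar and tetrahedral, so four ligands adopt the sterically favoured tetrahedral geometry. → tetrahedral.

[RhF₄]³−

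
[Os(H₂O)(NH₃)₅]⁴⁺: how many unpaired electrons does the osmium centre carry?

Ligand charges: water is neutral; ammonia is neutral. With an overall charge of +4 the osmium centre must be in the +4 oxidation state.
Os sits in group 8, so the d-electron count is 8 − 4 = 4.
The spin state decides the count: a 5d ion has a large Δₒ and is invariably low-spin.
An octahedral low-spin d⁴ ion is t₂g⁴e_g⁰, giving 2 unpaired electrons.

2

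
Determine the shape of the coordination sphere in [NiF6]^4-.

Ligand charges: each fluoride is −1. With an overall charge of −4 the nickel centre must be in the +2 oxidation state.
Ni sits in group 10, so the d-electron count is 10 − 2 = 8.
With 6 monodentate ligands the coordination number is 6.
Six donors around a single metal centre give an octahedral coordination sphere.

octahedral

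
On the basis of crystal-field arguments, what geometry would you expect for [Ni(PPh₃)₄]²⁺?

Ligand charges: triphenylphosphine is neutral. With an overall charge of +2 the nickel centre must be in the +2 oxidation state.
Nickel is a group-10 element; Ni(II) is therefore d⁸.
Coordination number: 4.
Triphenylphosphine is a strong-field ligand (high in the spectrochemical series).
A 3d d⁸ ion with strong-field ligands gains enough CFSE to favour square planar over tetrahedral.

square planar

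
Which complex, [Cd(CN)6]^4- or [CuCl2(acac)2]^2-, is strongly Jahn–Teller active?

[CuCl2(acac)2]^2-

[Cd(CN)6]^4-: Summing ligand charges against the −4 overall charge gives an oxidation state of +2 for cadmium. Group 12 minus oxidation state 2 gives a d¹⁰ configuration. The d¹⁰ configuration leaves the e_g set evenly filled (or empty) — no strong Jahn–Teller driving force.
[CuCl2(acac)2]^2-: Ligand charges: each chloride is −1; each acetylacetonate is −1. With an overall charge of −2 the copper centre must be in the +2 oxidation state. Group 11 minus oxidation state 2 gives a d⁹ configuration. The t₂g⁶e_g³ configuration has an unevenly filled e_g set; the Jahn–Teller theorem predicts a tetragonal distortion (typically axial elongation) to lift the degeneracy.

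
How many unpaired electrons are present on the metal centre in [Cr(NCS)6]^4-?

Each isothiocyanate is −1; balancing the −4 overall charge requires Cr(II).
Group 6 minus oxidation state 2 gives a d⁴ configuration.
The spin state decides the count: Isothiocyanate is a weak-field ligand for a first-row metal, so the complex is high-spin.
An octahedral high-spin d⁴ ion is t₂g³e_g¹, giving 4 unpaired electrons.

4 unpaired electrons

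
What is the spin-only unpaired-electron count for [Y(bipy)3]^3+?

0

Ligand charges: 2,2′-bipyridine is neutral. With an overall charge of +3 the yttrium centre must be in the +3 oxidation state.
Group 3 minus oxidation state 3 gives a d⁰ configuration.
Counting donor atoms: 3×2,2′-bipyridine (bidentate) → 6 donors. Coordination number = 6.
In an octahedral field the d⁰ configuration is t₂g⁰e_g⁰, giving 0 unpaired electrons.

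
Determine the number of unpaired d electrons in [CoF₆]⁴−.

3 unpaired electrons

Summing ligand charges against the −4 overall charge gives an oxidation state of +2 for cobalt.
Co sits in group 9, so the d-electron count is 9 − 2 = 7.
The spin state decides the count: Fluoride is a weak-field ligand for a first-row metal, so the complex is high-spin.
An octahedral high-spin d⁷ ion is t₂g⁵e_g², giving 3 unpaired electrons.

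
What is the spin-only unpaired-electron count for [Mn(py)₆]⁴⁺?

3 unpaired electrons

Pyridine is neutral; balancing the +4 overall charge requires Mn(IV).
Mn sits in group 7, so the d-electron count is 7 − 4 = 3.
In an octahedral field the d³ configuration is t₂g³e_g⁰ (only one arrangement possible), giving 3 unpaired electrons.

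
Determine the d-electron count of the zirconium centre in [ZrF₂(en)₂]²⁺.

d⁰

Summing ligand charges against the +2 overall charge gives an oxidation state of +4 for zirconium.
Zirconium is a group-4 element; Zr(IV) is therefore d⁰.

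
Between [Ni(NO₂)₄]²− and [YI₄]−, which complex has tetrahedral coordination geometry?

For [Ni(NO₂)₄]²−: Summing ligand charges against the −2 overall charge gives an oxidation state of +2 for nickel. Nickel is a group-10 element; Ni(II) is therefore d⁸. Nitro (N-bound nitrite) is a strong-field ligand (high in the spectrochemical series). A 3d d⁸ ion with strong-field ligands gains enough CFSE to favour square planar over tetrahedral. → square planar.
For [YI₄]−: Ligand charges: each iodide is −1. With an overall charge of −1 the yttrium centre must be in the +3 oxidation state. Y sits in group 3, so the d-electron count is 3 − 3 = 0. A d⁰ ion has no crystal-field stabilisation preference between square planar and tetrahedral, so four ligands adopt the sterically favoured tetrahedral geometry. → tetrahedral.

[YI₄]−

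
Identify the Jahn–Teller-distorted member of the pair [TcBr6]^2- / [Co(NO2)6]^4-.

[Co(NO2)6]^4-

[TcBr6]^2-: Summing ligand charges against the −2 overall charge gives an oxidation state of +4 for technetium. Technetium is a group-7 element; Tc(IV) is therefore d³. The d³ configuration leaves the e_g set evenly filled (or empty) — no strong Jahn–Teller driving force.
[Co(NO2)6]^4-: Summing ligand charges against the −4 overall charge gives an oxidation state of +2 for cobalt. Group 9 minus oxidation state 2 gives a d⁷ configuration. Nitro (N-bound nitrite) is a strong-field ligand (high in the spectrochemical series) for a first-row metal, so the complex is low-spin. The t₂g⁶e_g¹ (low-spin) configuration has an unevenly filled e_g set; the Jahn–Teller theorem predicts a tetragonal distortion (typically axial elongation) to lift the degeneracy.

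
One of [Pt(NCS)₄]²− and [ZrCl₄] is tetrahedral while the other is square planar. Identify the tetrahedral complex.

[ZrCl₄]

For [Pt(NCS)₄]²−: Each isothiocyanate is −1; balancing the −2 overall charge requires Pt(II). Pt sits in group 10, so the d-electron count is 10 − 2 = 8. A 5d d⁸ ion has a large crystal-field splitting; square planar leaves the high-energy d_{x²−y²} orbital empty and maximises CFSE. → square planar.
For [ZrCl₄]: Ligand charges: each chloride is −1. With an overall charge of 0 the zirconium centre must be in the +4 oxidation state. Group 4 minus oxidation state 4 gives a d⁰ configuration. A d⁰ ion has no crystal-field stabilisation preference between square planar and tetrahedral, so four ligands adopt the sterically favoured tetrahedral geometry. → tetrahedral.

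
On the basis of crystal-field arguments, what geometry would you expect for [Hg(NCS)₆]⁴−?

octahedral

Summing ligand charges against the −4 overall charge gives an oxidation state of +2 for mercury.
Hg sits in group 12, so the d-electron count is 12 − 2 = 10.
Coordination number: 6.
Six donors around a single metal centre give an octahedral coordination sphere.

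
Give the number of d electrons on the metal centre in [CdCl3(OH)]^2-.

d¹⁰

Each chloride is −1; each hydroxide is −1; balancing the −2 overall charge requires Cd(II).
Cadmium is a group-12 element; Cd(II) is therefore d¹⁰.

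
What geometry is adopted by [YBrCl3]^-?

tetrahedral

Each bromide is −1; each chloride is −1; balancing the −1 overall charge requires Y(III).
Yttrium is a group-3 element; Y(III) is therefore d⁰.
With 4 monodentate ligands the coordination number is 4.
A d⁰ ion has no crystal-field stabilisation preference between square planar and tetrahedral, so four ligands adopt the sterically favoured tetrahedral geometry.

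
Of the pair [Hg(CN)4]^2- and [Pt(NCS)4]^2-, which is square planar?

For [Hg(CN)4]^2-: Ligand charges: each cyanide is −1. With an overall charge of −2 the mercury centre must be in the +2 oxidation state. Hg sits in group 12, so the d-electron count is 12 − 2 = 10. A d¹⁰ ion has no crystal-field stabilisation preference between square planar and tetrahedral, so four ligands adopt the sterically favoured tetrahedral geometry. → tetrahedral.
For [Pt(NCS)4]^2-: Ligand charges: each isothiocyanate is −1. With an overall charge of −2 the platinum centre must be in the +2 oxidation state. Pt sits in group 10, so the d-electron count is 10 − 2 = 8. A 5d d⁸ ion has a large crystal-field splitting; square planar leaves the high-energy d_{x²−y²} orbital empty and maximises CFSE. → square planar.

[Pt(NCS)4]^2-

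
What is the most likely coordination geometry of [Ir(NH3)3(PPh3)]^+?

square planar

Ligand charges: ammonia is neutral; triphenylphosphine is neutral. With an overall charge of +1 the iridium centre must be in the +1 oxidation state.
Iridium is a group-9 element; Ir(I) is therefore d⁸.
Coordination number: 4.
A 5d d⁸ ion has a large crystal-field splitting; square planar leaves the high-energy d_{x²−y²} orbital empty and maximises CFSE.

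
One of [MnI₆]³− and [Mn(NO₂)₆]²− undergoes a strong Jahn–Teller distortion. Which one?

[MnI₆]³−: Summing ligand charges against the −3 overall charge gives an oxidation state of +3 for manganese. Mn sits in group 7, so the d-electron count is 7 − 3 = 4. Iodide is a weak-field ligand for a first-row metal, so the complex is high-spin. The t₂g³e_g¹ (high-spin) configuration has an unevenly filled e_g set; the Jahn–Teller theorem predicts a tetragonal distortion (typically axial elongation) to lift the degeneracy.
[Mn(NO₂)₆]²−: Summing ligand charges against the −2 overall charge gives an oxidation state of +4 for manganese. Group 7 minus oxidation state 4 gives a d³ configuration. The d³ configuration leaves the e_g set evenly filled (or empty) — no strong Jahn–Teller driving force.

[MnI₆]³−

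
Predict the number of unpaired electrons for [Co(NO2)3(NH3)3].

0

Summing ligand charges against the 0 overall charge gives an oxidation state of +3 for cobalt.
Co sits in group 9, so the d-electron count is 9 − 3 = 6.
The spin state decides the count: Co(III) has an exceptionally large octahedral splitting and is low-spin with essentially every ligand except fluoride.
An octahedral low-spin d⁶ ion is t₂g⁶e_g⁰, giving 0 unpaired electrons.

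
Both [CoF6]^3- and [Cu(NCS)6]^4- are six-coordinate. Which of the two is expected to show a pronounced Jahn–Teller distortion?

[CoF6]^3-: Ligand charges: each fluoride is −1. With an overall charge of −3 the cobalt centre must be in the +3 oxidation state. Group 9 minus oxidation state 3 gives a d⁶ configuration. Fluoride is the one ligand weak enough to leave Co(III) high-spin — [CoF₆]³⁻ is the classic exception. The d⁶ configuration leaves the e_g set evenly filled (or empty) — no strong Jahn–Teller driving force.
[Cu(NCS)6]^4-: Ligand charges: each isothiocyanate is −1. With an overall charge of −4 the copper centre must be in the +2 oxidation state. Copper is a group-11 element; Cu(II) is therefore d⁹. The t₂g⁶e_g³ configuration has an unevenly filled e_g set; the Jahn–Teller theorem predicts a tetragonal distortion (typically axial elongation) to lift the degeneracy.

[Cu(NCS)6]^4-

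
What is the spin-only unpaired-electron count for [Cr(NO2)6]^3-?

3

Summing ligand charges against the −3 overall charge gives an oxidation state of +3 for chromium.
Chromium is a group-6 element; Cr(III) is therefore d³.
In an octahedral field the d³ configuration is t₂g³e_g⁰ (only one arrangement possible), giving 3 unpaired electrons.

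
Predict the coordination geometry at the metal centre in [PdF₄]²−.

square planar

Summing ligand charges against the −2 overall charge gives an oxidation state of +2 for palladium.
Group 10 minus oxidation state 2 gives a d⁸ configuration.
Coordination number: 4.
A 4d d⁸ ion has a large crystal-field splitting; square planar leaves the high-energy d_{x²−y²} orbital empty and maximises CFSE.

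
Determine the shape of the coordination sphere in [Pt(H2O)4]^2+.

square planar

Summing ligand charges against the +2 overall charge gives an oxidation state of +2 for platinum.
Platinum is a group-10 element; Pt(II) is therefore d⁸.
Coordination number: 4.
A 5d d⁸ ion has a large crystal-field splitting; square planar leaves the high-energy d_{x²−y²} orbital empty and maximises CFSE.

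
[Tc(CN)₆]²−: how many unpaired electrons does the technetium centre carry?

3 unpaired electrons

Each cyanide is −1; balancing the −2 overall charge requires Tc(IV).
Technetium is a group-7 element; Tc(IV) is therefore d³.
In an octahedral field the d³ configuration is t₂g³e_g⁰ (only one arrangement possible), giving 3 unpaired electrons.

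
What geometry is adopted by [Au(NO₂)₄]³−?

Each nitro (N-bound nitrite) is −1; balancing the −3 overall charge requires Au(I).
Gold is a group-11 element; Au(I) is therefore d¹⁰.
Coordination number: 4.
A d¹⁰ ion has no crystal-field stabilisation preference between square planar and tetrahedral, so four ligands adopt the sterically favoured tetrahedral geometry.

tetrahedral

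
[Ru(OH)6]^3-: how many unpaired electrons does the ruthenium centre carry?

1

Summing ligand charges against the −3 overall charge gives an oxidation state of +3 for ruthenium.
Ru sits in group 8, so the d-electron count is 8 − 3 = 5.
The spin state decides the count: a 4d ion has a large Δₒ and is invariably low-spin.
An octahedral low-spin d⁵ ion is t₂g⁵e_g⁰, giving 1 unpaired electron.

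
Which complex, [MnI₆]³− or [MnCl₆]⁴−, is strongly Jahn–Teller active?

[MnI₆]³−: Ligand charges: each iodide is −1. With an overall charge of −3 the manganese centre must be in the +3 oxidation state. Group 7 minus oxidation state 3 gives a d⁴ configuration. Iodide is a weak-field ligand for a first-row metal, so the complex is high-spin. The t₂g³e_g¹ (high-spin) configuration has an unevenly filled e_g set; the Jahn–Teller theorem predicts a tetragonal distortion (typically axial elongation) to lift the degeneracy.
[MnCl₆]⁴−: Ligand charges: each chloride is −1. With an overall charge of −4 the manganese centre must be in the +2 oxidation state. Group 7 minus oxidation state 2 gives a d⁵ configuration. Chloride is a weak-field ligand for a first-row metal, so the complex is high-spin. The d⁵ configuration leaves the e_g set evenly filled (or empty) — no strong Jahn–Teller driving force.

[MnI₆]³−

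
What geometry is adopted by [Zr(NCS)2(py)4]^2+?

Summing ligand charges against the +2 overall charge gives an oxidation state of +4 for zirconium.
Zirconium is a group-4 element; Zr(IV) is therefore d⁰.
With 6 monodentate ligands the coordination number is 6.
Six donors around a single metal centre give an octahedral coordination sphere.

octahedral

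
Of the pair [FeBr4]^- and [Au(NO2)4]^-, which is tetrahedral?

[FeBr4]^-

For [FeBr4]^-: Summing ligand charges against the −1 overall charge gives an oxidation state of +3 for iron. Iron is a group-8 element; Fe(III) is therefore d⁵. A high-spin d⁵ ion has zero CFSE in either geometry, so four ligands adopt the sterically favoured tetrahedral geometry. → tetrahedral.
For [Au(NO2)4]^-: Ligand charges: each nitro (N-bound nitrite) is −1. With an overall charge of −1 the gold centre must be in the +3 oxidation state. Group 11 minus oxidation state 3 gives a d⁸ configuration. A 5d d⁸ ion has a large crystal-field splitting; square planar leaves the high-energy d_{x²−y²} orbital empty and maximises CFSE. → square planar.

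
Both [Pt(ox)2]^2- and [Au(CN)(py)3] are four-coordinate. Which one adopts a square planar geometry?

For [Pt(ox)2]^2-: Summing ligand charges against the −2 overall charge gives an oxidation state of +2 for platinum. Pt sits in group 10, so the d-electron count is 10 − 2 = 8. A 5d d⁸ ion has a large crystal-field splitting; square planar leaves the high-energy d_{x²−y²} orbital empty and maximises CFSE. → square planar.
For [Au(CN)(py)3]: Each cyanide is −1; pyridine is neutral; balancing the 0 overall charge requires Au(I). Gold is a group-11 element; Au(I) is therefore d¹⁰. A d¹⁰ ion has no crystal-field stabilisation preference between square planar and tetrahedral, so four ligands adopt the sterically favoured tetrahedral geometry. → tetrahedral.

[Pt(ox)2]^2-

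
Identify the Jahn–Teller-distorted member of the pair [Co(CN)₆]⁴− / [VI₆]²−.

[Co(CN)₆]⁴−

[Co(CN)₆]⁴−: Ligand charges: each cyanide is −1. With an overall charge of −4 the cobalt centre must be in the +2 oxidation state. Group 9 minus oxidation state 2 gives a d⁷ configuration. Cyanide is a strong-field ligand (high in the spectrochemical series) for a first-row metal, so the complex is low-spin. The t₂g⁶e_g¹ (low-spin) configuration has an unevenly filled e_g set; the Jahn–Teller theorem predicts a tetragonal distortion (typically axial elongation) to lift the degeneracy.
[VI₆]²−: Each iodide is −1; balancing the −2 overall charge requires V(IV). Group 5 minus oxidation state 4 gives a d¹ configuration. The d¹ configuration leaves the e_g set evenly filled (or empty) — no strong Jahn–Teller driving force.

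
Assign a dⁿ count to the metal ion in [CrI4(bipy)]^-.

d3

Summing ligand charges against the −1 overall charge gives an oxidation state of +3 for chromium.
Cr sits in group 6, so the d-electron count is 6 − 3 = 3.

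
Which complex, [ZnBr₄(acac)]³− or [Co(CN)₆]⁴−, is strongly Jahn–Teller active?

[Co(CN)₆]⁴−

[ZnBr₄(acac)]³−: Each bromide is −1; each acetylacetonate is −1; balancing the −3 overall charge requires Zn(II). Zn sits in group 12, so the d-electron count is 12 − 2 = 10. The d¹⁰ configuration leaves the e_g set evenly filled (or empty) — no strong Jahn–Teller driving force.
[Co(CN)₆]⁴−: Summing ligand charges against the −4 overall charge gives an oxidation state of +2 for cobalt. Co sits in group 9, so the d-electron count is 9 − 2 = 7. Cyanide is a strong-field ligand (high in the spectrochemical series) for a first-row metal, so the complex is low-spin. The t₂g⁶e_g¹ (low-spin) configuration has an unevenly filled e_g set; the Jahn–Teller theorem predicts a tetragonal distortion (typically axial elongation) to lift the degeneracy.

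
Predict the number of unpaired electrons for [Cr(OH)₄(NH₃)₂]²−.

4

Ligand charges: each hydroxide is −1; ammonia is neutral. With an overall charge of −2 the chromium centre must be in the +2 oxidation state.
Cr sits in group 6, so the d-electron count is 6 − 2 = 4.
The spin state decides the count: Hydroxide is a weak-field ligand for a first-row metal, so the complex is high-spin.
An octahedral high-spin d⁴ ion is t₂g³e_g¹, giving 4 unpaired electrons.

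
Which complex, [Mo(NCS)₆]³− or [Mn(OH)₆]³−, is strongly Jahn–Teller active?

[Mo(NCS)₆]³−: Ligand charges: each isothiocyanate is −1. With an overall charge of −3 the molybdenum centre must be in the +3 oxidation state. Group 6 minus oxidation state 3 gives a d³ configuration. The d³ configuration leaves the e_g set evenly filled (or empty) — no strong Jahn–Teller driving force.
[Mn(OH)₆]³−: Summing ligand charges against the −3 overall charge gives an oxidation state of +3 for manganese. Group 7 minus oxidation state 3 gives a d⁴ configuration. Hydroxide is a weak-field ligand for a first-row metal, so the complex is high-spin. The t₂g³e_g¹ (high-spin) configuration has an unevenly filled e_g set; the Jahn–Teller theorem predicts a tetragonal distortion (typically axial elongation) to lift the degeneracy.

[Mn(OH)₆]³−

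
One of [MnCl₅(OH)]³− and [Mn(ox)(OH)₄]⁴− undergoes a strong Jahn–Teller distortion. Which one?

[MnCl₅(OH)]³−

[MnCl₅(OH)]³−: Summing ligand charges against the −3 overall charge gives an oxidation state of +3 for manganese. Group 7 minus oxidation state 3 gives a d⁴ configuration. Chloride and hydroxide are weak-field ligands for a first-row metal, so the complex is high-spin. The t₂g³e_g¹ (high-spin) configuration has an unevenly filled e_g set; the Jahn–Teller theorem predicts a tetragonal distortion (typically axial elongation) to lift the degeneracy.
[Mn(ox)(OH)₄]⁴−: Ligand charges: each oxalate is −2; each hydroxide is −1. With an overall charge of −4 the manganese centre must be in the +2 oxidation state. Manganese is a group-7 element; Mn(II) is therefore d⁵. Hydroxide and oxalate are weak-field ligands for a first-row metal, so the complex is high-spin. The d⁵ configuration leaves the e_g set evenly filled (or empty) — no strong Jahn–Teller driving force.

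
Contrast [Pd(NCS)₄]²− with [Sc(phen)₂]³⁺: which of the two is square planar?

For [Pd(NCS)₄]²−: Each isothiocyanate is −1; balancing the −2 overall charge requires Pd(II). Group 10 minus oxidation state 2 gives a d⁸ configuration. A 4d d⁸ ion has a large crystal-field splitting; square planar leaves the high-energy d_{x²−y²} orbital empty and maximises CFSE. → square planar.
For [Sc(phen)₂]³⁺: 1,10-phenanthroline is neutral; balancing the +3 overall charge requires Sc(III). Sc sits in group 3, so the d-electron count is 3 − 3 = 0. A d⁰ ion has no crystal-field stabilisation preference between square planar and tetrahedral, so four ligands adopt the sterically favoured tetrahedral geometry. → tetrahedral.

[Pd(NCS)₄]²−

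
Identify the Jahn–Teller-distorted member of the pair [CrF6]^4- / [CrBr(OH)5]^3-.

[CrF6]^4-

[CrF6]^4-: Summing ligand charges against the −4 overall charge gives an oxidation state of +2 for chromium. Cr sits in group 6, so the d-electron count is 6 − 2 = 4. Fluoride is a weak-field ligand for a first-row metal, so the complex is high-spin. The t₂g³e_g¹ (high-spin) configuration has an unevenly filled e_g set; the Jahn–Teller theorem predicts a tetragonal distortion (typically axial elongation) to lift the degeneracy.
[CrBr(OH)5]^3-: Summing ligand charges against the −3 overall charge gives an oxidation state of +3 for chromium. Chromium is a group-6 element; Cr(III) is therefore d³. The d³ configuration leaves the e_g set evenly filled (or empty) — no strong Jahn–Teller driving force.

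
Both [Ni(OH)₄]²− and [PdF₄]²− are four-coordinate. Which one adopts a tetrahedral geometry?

[Ni(OH)₄]²−

For [Ni(OH)₄]²−: Summing ligand charges against the −2 overall charge gives an oxidation state of +2 for nickel. Nickel is a group-10 element; Ni(II) is therefore d⁸. Hydroxide is a weak-field ligand. With weak-field ligands the CFSE gain from square planar is small, so a 3d d⁸ ion takes the sterically preferred tetrahedral geometry. → tetrahedral.
For [PdF₄]²−: Summing ligand charges against the −2 overall charge gives an oxidation state of +2 for palladium. Pd sits in group 10, so the d-electron count is 10 − 2 = 8. A 4d d⁸ ion has a large crystal-field splitting; square planar leaves the high-energy d_{x²−y²} orbital empty and maximises CFSE. → square planar.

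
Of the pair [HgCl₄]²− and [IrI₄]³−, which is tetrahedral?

For [HgCl₄]²−: Each chloride is −1; balancing the −2 overall charge requires Hg(II). Group 12 minus oxidation state 2 gives a d¹⁰ configuration. A d¹⁰ ion has no crystal-field stabilisation preference between square planar and tetrahedral, so four ligands adopt the sterically favoured tetrahedral geometry. → tetrahedral.
For [IrI₄]³−: Each iodide is −1; balancing the −3 overall charge requires Ir(I). Ir sits in group 9, so the d-electron count is 9 − 1 = 8. A 5d d⁸ ion has a large crystal-field splitting; square planar leaves the high-energy d_{x²−y²} orbital empty and maximises CFSE. → square planar.

[HgCl₄]²−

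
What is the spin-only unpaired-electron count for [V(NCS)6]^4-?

Summing ligand charges against the −4 overall charge gives an oxidation state of +2 for vanadium.
Vanadium is a group-5 element; V(II) is therefore d³.
In an octahedral field the d³ configuration is t₂g³e_g⁰ (only one arrangement possible), giving 3 unpaired electrons.

3 unpaired electrons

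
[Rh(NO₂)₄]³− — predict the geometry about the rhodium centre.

Each nitro (N-bound nitrite) is −1; balancing the −3 overall charge requires Rh(I).
Rh sits in group 9, so the d-electron count is 9 − 1 = 8.
Coordination number: 4.
A 4d d⁸ ion has a large crystal-field splitting; square planar leaves the high-energy d_{x²−y²} orbital empty and maximises CFSE.

square planar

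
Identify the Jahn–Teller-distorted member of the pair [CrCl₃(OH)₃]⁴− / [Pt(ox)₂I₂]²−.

[CrCl₃(OH)₃]⁴−: Ligand charges: each chloride is −1; each hydroxide is −1. With an overall charge of −4 the chromium centre must be in the +2 oxidation state. Cr sits in group 6, so the d-electron count is 6 − 2 = 4. Chloride and hydroxide are weak-field ligands for a first-row metal, so the complex is high-spin. The t₂g³e_g¹ (high-spin) configuration has an unevenly filled e_g set; the Jahn–Teller theorem predicts a tetragonal distortion (typically axial elongation) to lift the degeneracy.
[Pt(ox)₂I₂]²−: Each oxalate is −2; each iodide is −1; balancing the −2 overall charge requires Pt(IV). Platinum is a group-10 element; Pt(IV) is therefore d⁶. A 5d ion has a large Δₒ and is invariably low-spin. The d⁶ configuration leaves the e_g set evenly filled (or empty) — no strong Jahn–Teller driving force.

[CrCl₃(OH)₃]⁴−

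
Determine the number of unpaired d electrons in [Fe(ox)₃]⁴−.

4 unpaired electrons

Ligand charges: each oxalate is −2. With an overall charge of −4 the iron centre must be in the +2 oxidation state.
Iron is a group-8 element; Fe(II) is therefore d⁶.
Counting donor atoms: 3×oxalate (bidentate) → 6 donors. Coordination number = 6.
The spin state decides the count: Oxalate is a weak-field ligand for a first-row metal, so the complex is high-spin.
An octahedral high-spin d⁶ ion is t₂g⁴e_g², giving 4 unpaired electrons.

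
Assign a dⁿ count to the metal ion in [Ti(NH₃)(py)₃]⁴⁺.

d0

Summing ligand charges against the +4 overall charge gives an oxidation state of +4 for titanium.
Titanium is a group-4 element; Ti(IV) is therefore d⁰.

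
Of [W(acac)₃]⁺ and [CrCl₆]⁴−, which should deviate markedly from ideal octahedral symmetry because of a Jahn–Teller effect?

[CrCl₆]⁴−

[W(acac)₃]⁺: Each acetylacetonate is −1; balancing the +1 overall charge requires W(IV). W sits in group 6, so the d-electron count is 6 − 4 = 2. The d² configuration leaves the e_g set evenly filled (or empty) — no strong Jahn–Teller driving force.
[CrCl₆]⁴−: Ligand charges: each chloride is −1. With an overall charge of −4 the chromium centre must be in the +2 oxidation state. Cr sits in group 6, so the d-electron count is 6 − 2 = 4. Chloride is a weak-field ligand for a first-row metal, so the complex is high-spin. The t₂g³e_g¹ (high-spin) configuration has an unevenly filled e_g set; the Jahn–Teller theorem predicts a tetragonal distortion (typically axial elongation) to lift the degeneracy.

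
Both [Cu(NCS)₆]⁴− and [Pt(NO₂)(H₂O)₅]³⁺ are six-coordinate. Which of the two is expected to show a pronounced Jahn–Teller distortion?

[Cu(NCS)₆]⁴−: Summing ligand charges against the −4 overall charge gives an oxidation state of +2 for copper. Group 11 minus oxidation state 2 gives a d⁹ configuration. The t₂g⁶e_g³ configuration has an unevenly filled e_g set; the Jahn–Teller theorem predicts a tetragonal distortion (typically axial elongation) to lift the degeneracy.
[Pt(NO₂)(H₂O)₅]³⁺: Summing ligand charges against the +3 overall charge gives an oxidation state of +4 for platinum. Platinum is a group-10 element; Pt(IV) is therefore d⁶. A 5d ion has a large Δₒ and is invariably low-spin. The d⁶ configuration leaves the e_g set evenly filled (or empty) — no strong Jahn–Teller driving force.

[Cu(NCS)₆]⁴−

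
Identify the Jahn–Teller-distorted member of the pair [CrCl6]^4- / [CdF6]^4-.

[CrCl6]^4-: Summing ligand charges against the −4 overall charge gives an oxidation state of +2 for chromium. Group 6 minus oxidation state 2 gives a d⁴ configuration. Chloride is a weak-field ligand for a first-row metal, so the complex is high-spin. The t₂g³e_g¹ (high-spin) configuration has an unevenly filled e_g set; the Jahn–Teller theorem predicts a tetragonal distortion (typically axial elongation) to lift the degeneracy.
[CdF6]^4-: Summing ligand charges against the −4 overall charge gives an oxidation state of +2 for cadmium. Group 12 minus oxidation state 2 gives a d¹⁰ configuration. The d¹⁰ configuration leaves the e_g set evenly filled (or empty) — no strong Jahn–Teller driving force.

[CrCl6]^4-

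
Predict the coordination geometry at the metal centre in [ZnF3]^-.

trigonal planar

Each fluoride is −1; balancing the −1 overall charge requires Zn(II).
Zinc is a group-12 element; Zn(II) is therefore d¹⁰.
Coordination number: 3.
Three ligands around a d¹⁰ centre minimise repulsion in a trigonal-planar arrangement.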